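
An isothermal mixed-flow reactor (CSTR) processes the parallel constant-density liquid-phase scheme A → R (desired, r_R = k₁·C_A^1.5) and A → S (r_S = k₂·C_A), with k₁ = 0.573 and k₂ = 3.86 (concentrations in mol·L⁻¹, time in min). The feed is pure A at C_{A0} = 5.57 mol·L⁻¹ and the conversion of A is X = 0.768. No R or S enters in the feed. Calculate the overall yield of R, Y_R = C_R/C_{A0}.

Exit C_A = C_{A0}(1−X) = 5.57×0.232 = 1.292 mol·L⁻¹.
A CSTR operates uniformly at the exit composition, giving r_R = 0.8417 and r_S = 4.988 (each k·C_A^n at C_A = 1.292).
Fraction of consumed A going to R: r_R/(r_R+r_S) = 0.1444.
C_R = 0.1444·C_{A0}·X = 0.1444×5.57×0.768 = 0.618 mol·L⁻¹; Y_R = C_R/C_{A0} = 0.111.

0.111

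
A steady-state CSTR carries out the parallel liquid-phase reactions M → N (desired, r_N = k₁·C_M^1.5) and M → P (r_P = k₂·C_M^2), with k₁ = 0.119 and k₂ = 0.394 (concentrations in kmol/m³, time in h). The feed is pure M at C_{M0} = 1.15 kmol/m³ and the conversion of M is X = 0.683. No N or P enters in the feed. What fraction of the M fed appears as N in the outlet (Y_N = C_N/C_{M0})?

0.228

Exit C_M = C_{M0}(1−X) = 1.15×0.317 = 0.3645 kmol/m³.
In a CSTR the entire volume is at exit conditions, so r_N = 0.119×0.3645^1.5 = 0.02619 and r_P = 0.394×0.3645^2 = 0.05236.
Fraction of consumed M going to N: r_N/(r_N+r_P) = 0.3334.
C_N = 0.3334·C_{M0}·X = 0.3334×1.15×0.683 = 0.262 kmol/m³; Y_N = C_N/C_{M0} = 0.228.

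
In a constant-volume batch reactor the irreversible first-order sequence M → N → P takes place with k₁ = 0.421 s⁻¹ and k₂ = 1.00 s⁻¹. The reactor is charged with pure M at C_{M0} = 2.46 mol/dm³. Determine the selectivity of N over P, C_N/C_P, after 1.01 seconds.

1.55

Solving the coupled first-order balances gives C_N(t) = [k₁/(k₂−k₁)]·C_{M0}·(e^(−k₁t) − e^(−k₂t)).
e^(−k₁t) = e^(−0.421×1.01) = e^(−0.4252) = 0.6536; e^(−k₂t) = e^(−1.010) = 0.3642.
C_N = 0.421×2.46/(1.00−0.421) × (0.6536−0.3642) = 1.789×0.2894 = 0.5177 mol/dm³.
C_M = C_{M0}e^(−k₁t) = 1.608 mol/dm³, so C_P = C_{M0}−C_M−C_N = 0.3344 mol/dm³; C_N/C_P = 1.55.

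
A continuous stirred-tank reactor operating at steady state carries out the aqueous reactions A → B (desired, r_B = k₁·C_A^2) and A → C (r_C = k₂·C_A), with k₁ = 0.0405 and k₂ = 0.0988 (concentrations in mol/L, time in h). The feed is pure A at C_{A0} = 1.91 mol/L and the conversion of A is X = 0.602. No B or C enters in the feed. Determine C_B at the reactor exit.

Exit C_A = C_{A0}(1−X) = 1.91×0.398 = 0.7602 mol/L.
A CSTR operates uniformly at the exit composition, giving r_B = 0.02340 and r_C = 0.07511 (each k·C_A^n at C_A = 0.7602).
Fraction of consumed A going to B: r_B/(r_B+r_C) = 0.2376.
C_B = 0.2376·C_{A0}·X = 0.2376×1.91×0.602 = 0.273 mol/L.

0.273 mol/L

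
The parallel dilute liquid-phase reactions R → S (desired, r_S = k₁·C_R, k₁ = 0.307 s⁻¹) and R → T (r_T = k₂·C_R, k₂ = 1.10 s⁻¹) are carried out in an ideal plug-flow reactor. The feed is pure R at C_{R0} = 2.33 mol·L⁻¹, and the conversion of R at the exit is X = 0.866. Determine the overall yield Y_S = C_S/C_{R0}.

C_R = C_{R0}(1−X) = 0.3122 mol·L⁻¹.
Both paths are first order in R, so the instantaneous fraction to S is constant: dC_S/d(−C_R) = k₁/(k₁+k₂) = 0.2182.
C_S = 0.2182·(C_{R0}−C_R) = 0.2182×2.018 = 0.440 mol·L⁻¹.
Y_S = C_S/C_{R0} = 0.4403/2.33 = 0.189.

0.189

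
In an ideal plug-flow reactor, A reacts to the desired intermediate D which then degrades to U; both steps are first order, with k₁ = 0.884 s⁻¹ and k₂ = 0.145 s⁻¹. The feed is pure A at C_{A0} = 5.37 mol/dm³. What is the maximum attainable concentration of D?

Evaluating C_D at τ_opt = ln(k₂/k₁)/(k₂−k₁) gives C_{D,max}/C_{A0} = (k₁/k₂)^[k₂/(k₂−k₁)].
= (0.884/0.145)^(0.145/(0.145−0.884)) = (6.097)^(-0.1962) = 0.7014.
C_{D,max} = 0.7014×5.37 = 3.77 mol/dm³.

3.77 mol/dm³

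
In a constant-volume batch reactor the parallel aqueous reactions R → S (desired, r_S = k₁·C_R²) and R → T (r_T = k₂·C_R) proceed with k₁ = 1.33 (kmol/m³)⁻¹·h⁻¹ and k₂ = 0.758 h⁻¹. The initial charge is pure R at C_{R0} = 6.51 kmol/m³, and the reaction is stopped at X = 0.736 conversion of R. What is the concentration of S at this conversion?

C_R = C_{R0}(1−X) = 1.719 kmol/m³.
Along a PFR/batch, dC_T/dC_R = −r_T/(r_S+r_T) = −k₂/(k₂+k₁·C_R).
Integrating from C_{R0} to C_R: C_T = (0.758/1.33)·ln[(0.758+1.33·6.51)/(0.758+1.33·1.72)] = 0.5699·ln(9.416/3.044) = 0.6436 kmol/m³.
Then C_S = (C_{R0}−C_R) − C_T = 4.791 − 0.6436 = 4.148 kmol/m³.

4.15 kmol/m³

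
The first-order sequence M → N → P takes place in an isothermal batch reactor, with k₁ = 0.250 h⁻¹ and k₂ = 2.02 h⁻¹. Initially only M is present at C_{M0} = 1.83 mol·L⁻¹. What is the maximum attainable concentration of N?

At the optimum, C_{N,max}/C_{M0} = (k₁/k₂)^[k₂/(k₂−k₁)].
= (0.250/2.02)^(2.02/(2.02−0.250)) = (0.1238)^(1.141) = 0.09213.
C_{N,max} = 0.09213×1.83 = 0.169 mol·L⁻¹.

0.169 mol·L⁻¹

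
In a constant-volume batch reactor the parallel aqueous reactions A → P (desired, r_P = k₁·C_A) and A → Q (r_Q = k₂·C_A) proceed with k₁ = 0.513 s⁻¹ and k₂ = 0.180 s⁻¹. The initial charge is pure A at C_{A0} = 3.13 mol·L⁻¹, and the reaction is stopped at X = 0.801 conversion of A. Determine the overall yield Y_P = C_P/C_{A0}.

C_A = C_{A0}(1−X) = 0.6229 mol·L⁻¹.
Both paths are first order in A, so the instantaneous fraction to P is constant: dC_P/d(−C_A) = k₁/(k₁+k₂) = 0.7403.
C_P = 0.7403·(C_{A0}−C_A) = 0.7403×2.507 = 1.86 mol·L⁻¹.
Y_P = C_P/C_{A0} = 1.856/3.13 = 0.593.

0.593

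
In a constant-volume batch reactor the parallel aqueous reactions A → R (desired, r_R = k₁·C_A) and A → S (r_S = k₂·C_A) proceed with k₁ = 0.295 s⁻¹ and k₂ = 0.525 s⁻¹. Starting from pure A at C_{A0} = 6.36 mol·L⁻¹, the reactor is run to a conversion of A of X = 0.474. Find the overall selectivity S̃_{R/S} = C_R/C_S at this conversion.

C_A = C_{A0}(1−X) = 3.345 mol·L⁻¹.
Both paths are first order in A, so the instantaneous fraction to R is constant: dC_R/d(−C_A) = k₁/(k₁+k₂) = 0.3598.
C_R = 0.3598·(C_{A0}−C_A) = 0.3598×3.015 = 1.08 mol·L⁻¹.
C_S = (C_{A0}−C_A)−C_R = 1.930 mol·L⁻¹; S̃_{R/S} = 1.085/1.930 = 0.562.

0.562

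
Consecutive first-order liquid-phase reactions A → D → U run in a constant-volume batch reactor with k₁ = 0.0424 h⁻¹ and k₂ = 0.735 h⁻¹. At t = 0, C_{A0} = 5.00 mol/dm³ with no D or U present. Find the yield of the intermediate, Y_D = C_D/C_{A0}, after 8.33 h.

0.0429

The intermediate concentration in a first-order A→B→C sequence is C_D = k₁C_{A0}(e^(−k₁t) − e^(−k₂t))/(k₂−k₁).
e^(−k₁t) = e^(−0.0424×8.33) = e^(−0.3532) = 0.7024; e^(−k₂t) = e^(−6.123) = 0.002193.
C_D = 0.0424×5.00/(0.735−0.0424) × (0.7024−0.002193) = 0.3061×0.7002 = 0.2143 mol/dm³.
Y_D = C_D/C_{A0} = 0.2143/5.00 = 0.0429.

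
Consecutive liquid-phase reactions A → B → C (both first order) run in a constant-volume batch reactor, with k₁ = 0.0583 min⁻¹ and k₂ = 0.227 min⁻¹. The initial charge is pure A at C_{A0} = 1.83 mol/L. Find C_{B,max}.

Evaluating C_B at t_opt = ln(k₂/k₁)/(k₂−k₁) gives C_{B,max}/C_{A0} = (k₁/k₂)^[k₂/(k₂−k₁)].
= (0.0583/0.227)^(0.227/(0.227−0.0583)) = (0.2568)^(1.346) = 0.1606.
C_{B,max} = 0.1606×1.83 = 0.294 mol/L.

0.294 mol/L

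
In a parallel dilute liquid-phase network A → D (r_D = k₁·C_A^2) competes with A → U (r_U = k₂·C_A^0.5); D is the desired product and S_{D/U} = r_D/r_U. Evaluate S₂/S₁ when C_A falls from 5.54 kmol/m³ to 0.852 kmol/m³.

S_{D/U} = (k₁/k₂)·C_A^1.5, so S₂/S₁ = (C_{A,2}/C_{A,1})^1.5.
= (0.852/5.54)^1.5 = (0.1538)^1.5 = 0.0603.
Selectivity toward D falls as C_A falls — high-concentration operation is favoured.

0.0603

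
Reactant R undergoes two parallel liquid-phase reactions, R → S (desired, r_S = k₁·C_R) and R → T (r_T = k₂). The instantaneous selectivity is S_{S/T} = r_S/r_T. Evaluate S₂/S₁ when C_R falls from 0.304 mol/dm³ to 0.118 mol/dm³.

S_{S/T} = (k₁/k₂)·C_R, so S₂/S₁ = (C_{R,2}/C_{R,1}).
= 0.118/0.304 = 0.388.
Selectivity toward S falls as C_R falls — high-concentration operation is favoured.

0.388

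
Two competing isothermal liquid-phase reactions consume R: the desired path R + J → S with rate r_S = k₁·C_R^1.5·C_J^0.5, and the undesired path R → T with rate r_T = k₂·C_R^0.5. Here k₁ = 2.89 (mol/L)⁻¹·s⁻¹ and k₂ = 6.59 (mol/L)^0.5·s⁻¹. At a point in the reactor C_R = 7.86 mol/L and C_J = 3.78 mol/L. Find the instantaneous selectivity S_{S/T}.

6.70

S_{S/T} = r_S/r_T = (k₁·C_R^1.5·C_J^0.5)/(k₂·C_R^0.5) = (k₁/k₂)·C_R·C_J^0.5.
= (2.89×7.860^1.5×3.780^0.5) / (6.59×7.860^0.5) = 123.8/18.48 = 6.70.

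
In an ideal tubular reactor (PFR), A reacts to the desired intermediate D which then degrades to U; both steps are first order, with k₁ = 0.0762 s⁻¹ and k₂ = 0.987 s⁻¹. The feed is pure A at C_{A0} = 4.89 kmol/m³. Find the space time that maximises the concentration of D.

2.81 s

For first-order series the maximum of C_D occurs at τ_opt = ln(k₂/k₁)/(k₂−k₁).
= ln(0.987/0.0762)/(0.987−0.0762) = ln(12.95)/0.9108 = 2.561/0.9108 = 2.81 s.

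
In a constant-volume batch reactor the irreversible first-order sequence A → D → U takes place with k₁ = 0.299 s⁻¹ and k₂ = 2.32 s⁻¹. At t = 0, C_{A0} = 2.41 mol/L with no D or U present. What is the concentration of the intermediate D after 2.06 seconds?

0.190 mol/L

The intermediate concentration in a first-order A→B→C sequence is C_D = k₁C_{A0}(e^(−k₁t) − e^(−k₂t))/(k₂−k₁).
e^(−k₁t) = e^(−0.299×2.06) = e^(−0.6159) = 0.5401; e^(−k₂t) = e^(−4.779) = 0.008403.
C_D = 0.299×2.41/(2.32−0.299) × (0.5401−0.008403) = 0.3566×0.5317 = 0.1896 mol/L.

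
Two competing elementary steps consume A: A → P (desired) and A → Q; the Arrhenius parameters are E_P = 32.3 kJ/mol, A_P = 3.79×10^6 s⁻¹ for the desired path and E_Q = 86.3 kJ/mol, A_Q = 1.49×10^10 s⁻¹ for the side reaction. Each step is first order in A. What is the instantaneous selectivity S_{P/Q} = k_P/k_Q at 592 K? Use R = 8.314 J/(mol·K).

With equal orders, S_{P/Q} = k_P/k_Q = (A_P/A_Q)·exp[(E_Q−E_P)/(RT)].
(E_Q−E_P)/(RT) = (86.3−32.3)×10³/(8.314×592) = 54000/4922 = 10.97.
k_P/k_Q = (3.79×10^6/1.49×10^10)·exp(10.97) = 2.544×10^-4 × 58186 = 14.8.

14.8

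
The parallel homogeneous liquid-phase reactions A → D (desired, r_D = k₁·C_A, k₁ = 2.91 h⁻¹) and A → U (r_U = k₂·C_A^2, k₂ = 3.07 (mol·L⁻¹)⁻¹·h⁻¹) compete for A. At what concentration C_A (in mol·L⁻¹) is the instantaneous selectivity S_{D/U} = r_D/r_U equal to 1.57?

0.604 mol·L⁻¹

S_{D/U} = (k₁/k₂)·C_A⁻¹ ⇒ C_A = (S·k₂/k₁)^(-1).
= (1.57×3.07/2.91)^(-1) = (1.656)^(-1) = 0.604 mol·L⁻¹.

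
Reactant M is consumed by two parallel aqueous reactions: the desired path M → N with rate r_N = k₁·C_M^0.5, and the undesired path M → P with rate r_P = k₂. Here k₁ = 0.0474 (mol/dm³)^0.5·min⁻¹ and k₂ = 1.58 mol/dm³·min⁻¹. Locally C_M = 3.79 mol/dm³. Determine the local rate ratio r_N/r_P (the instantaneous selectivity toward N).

S_{N/P} = r_N/r_P = (k₁·C_M^0.5)/(k₂) = (k₁/k₂)·C_M^0.5.
= (0.0474×3.790^0.5) / (1.58) = 0.09228/1.580 = 0.0584.

0.0584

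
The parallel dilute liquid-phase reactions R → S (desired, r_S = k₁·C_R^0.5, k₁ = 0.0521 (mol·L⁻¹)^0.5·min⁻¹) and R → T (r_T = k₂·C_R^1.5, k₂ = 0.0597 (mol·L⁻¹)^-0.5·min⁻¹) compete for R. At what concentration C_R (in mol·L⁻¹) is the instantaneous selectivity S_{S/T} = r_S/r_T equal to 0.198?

S_{S/T} = (k₁/k₂)·C_R⁻¹ ⇒ C_R = (S·k₂/k₁)^(-1).
= (0.198×0.0597/0.0521)^(-1) = (0.2269)^(-1) = 4.41 mol·L⁻¹.

4.41 mol·L⁻¹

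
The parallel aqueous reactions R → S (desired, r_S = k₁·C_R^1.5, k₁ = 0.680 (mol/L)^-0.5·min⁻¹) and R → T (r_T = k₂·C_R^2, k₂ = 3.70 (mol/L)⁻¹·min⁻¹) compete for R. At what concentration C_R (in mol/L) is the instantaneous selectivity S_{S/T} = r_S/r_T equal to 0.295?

S_{S/T} = (k₁/k₂)·C_R^-0.5 ⇒ C_R = (S·k₂/k₁)^(-2).
= (0.295×3.70/0.680)^(-2) = (1.605)^(-2) = 0.388 mol/L.

0.388 mol/L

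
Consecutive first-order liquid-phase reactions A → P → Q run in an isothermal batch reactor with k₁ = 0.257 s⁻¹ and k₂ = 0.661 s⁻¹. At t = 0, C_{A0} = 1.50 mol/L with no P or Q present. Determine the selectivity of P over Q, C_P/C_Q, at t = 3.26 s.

0.551

For first-order series with pure A initially, C_P(t) = k₁C_{A0}/(k₂−k₁)·(e^(−k₁t) − e^(−k₂t)).
e^(−k₁t) = e^(−0.257×3.26) = e^(−0.8378) = 0.4327; e^(−k₂t) = e^(−2.155) = 0.1159.
C_P = 0.257×1.50/(0.661−0.257) × (0.4327−0.1159) = 0.9542×0.3167 = 0.3022 mol/L.
C_A = C_{A0}e^(−k₁t) = 0.6490 mol/L, so C_Q = C_{A0}−C_A−C_P = 0.5488 mol/L; C_P/C_Q = 0.551.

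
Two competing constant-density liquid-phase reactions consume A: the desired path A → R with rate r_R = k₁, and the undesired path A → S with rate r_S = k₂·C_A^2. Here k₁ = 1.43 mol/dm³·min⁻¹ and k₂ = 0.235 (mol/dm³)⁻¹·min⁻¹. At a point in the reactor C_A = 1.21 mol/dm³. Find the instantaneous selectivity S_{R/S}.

S_{R/S} = r_R/r_S = (k₁)/(k₂·C_A^2) = (k₁/k₂)·C_A^-2.
= (1.43) / (0.235×1.210^2) = 1.430/0.3441 = 4.16.

4.16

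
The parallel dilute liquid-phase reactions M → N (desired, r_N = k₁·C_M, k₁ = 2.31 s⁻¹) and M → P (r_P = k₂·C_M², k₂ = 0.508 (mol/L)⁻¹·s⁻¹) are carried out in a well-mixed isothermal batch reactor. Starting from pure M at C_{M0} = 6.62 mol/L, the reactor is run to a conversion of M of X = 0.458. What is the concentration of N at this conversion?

C_M = C_{M0}(1−X) = 3.588 mol/L.
Along a PFR/batch, dC_N/dC_M = −r_N/(r_N+r_P) = −k₁/(k₁+k₂·C_M).
Integrating from C_{M0} to C_M: C_N = (2.31/0.508)·ln[(2.31+0.508·6.62)/(2.31+0.508·3.59)] = 4.547·ln(5.673/4.133) = 1.440 mol/L.

1.44 mol/L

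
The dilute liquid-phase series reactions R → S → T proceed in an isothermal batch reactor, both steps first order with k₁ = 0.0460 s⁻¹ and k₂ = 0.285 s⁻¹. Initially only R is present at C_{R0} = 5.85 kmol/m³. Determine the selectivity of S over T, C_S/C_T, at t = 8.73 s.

0.518

The intermediate concentration in a first-order A→B→C sequence is C_S = k₁C_{R0}(e^(−k₁t) − e^(−k₂t))/(k₂−k₁).
e^(−k₁t) = e^(−0.0460×8.73) = e^(−0.4016) = 0.6693; e^(−k₂t) = e^(−2.488) = 0.08307.
C_S = 0.0460×5.85/(0.285−0.0460) × (0.6693−0.08307) = 1.126×0.5862 = 0.6600 kmol/m³.
C_R = C_{R0}e^(−k₁t) = 3.915 kmol/m³, so C_T = C_{R0}−C_R−C_S = 1.275 kmol/m³; C_S/C_T = 0.518.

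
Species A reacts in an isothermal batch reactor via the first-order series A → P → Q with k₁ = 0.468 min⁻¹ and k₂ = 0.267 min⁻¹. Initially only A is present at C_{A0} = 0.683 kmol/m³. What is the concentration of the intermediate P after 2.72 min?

For first-order series with pure A initially, C_P(t) = k₁C_{A0}/(k₂−k₁)·(e^(−k₁t) − e^(−k₂t)).
e^(−k₁t) = e^(−0.468×2.72) = e^(−1.273) = 0.2800; e^(−k₂t) = e^(−0.7262) = 0.4837.
C_P = 0.468×0.683/(0.267−0.468) × (0.2800−0.4837) = (-1.590)×(-0.2037) = 0.3240 kmol/m³.

0.324 kmol/m³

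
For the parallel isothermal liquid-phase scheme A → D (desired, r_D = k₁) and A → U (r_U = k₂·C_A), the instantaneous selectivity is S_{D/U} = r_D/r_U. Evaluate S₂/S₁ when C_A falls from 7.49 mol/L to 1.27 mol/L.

S_{D/U} = (k₁/k₂)·C_A⁻¹, so S₂/S₁ = (C_{A,2}/C_{A,1})⁻¹.
= 7.49/1.27 = 5.90.
Selectivity toward D rises as C_A falls — low-concentration operation is favoured.

5.90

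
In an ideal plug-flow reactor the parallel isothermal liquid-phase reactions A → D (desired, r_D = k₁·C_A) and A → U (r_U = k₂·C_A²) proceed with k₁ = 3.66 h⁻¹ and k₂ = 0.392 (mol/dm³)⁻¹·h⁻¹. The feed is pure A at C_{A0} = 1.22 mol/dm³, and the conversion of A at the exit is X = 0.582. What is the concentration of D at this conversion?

0.650 mol/dm³

C_A = C_{A0}(1−X) = 0.5100 mol/dm³.
Along a PFR/batch, dC_D/dC_A = −r_D/(r_D+r_U) = −k₁/(k₁+k₂·C_A).
Integrating from C_{A0} to C_A: C_D = (3.66/0.392)·ln[(3.66+0.392·1.22)/(3.66+0.392·0.510)] = 9.337·ln(4.138/3.860) = 0.6501 mol/dm³.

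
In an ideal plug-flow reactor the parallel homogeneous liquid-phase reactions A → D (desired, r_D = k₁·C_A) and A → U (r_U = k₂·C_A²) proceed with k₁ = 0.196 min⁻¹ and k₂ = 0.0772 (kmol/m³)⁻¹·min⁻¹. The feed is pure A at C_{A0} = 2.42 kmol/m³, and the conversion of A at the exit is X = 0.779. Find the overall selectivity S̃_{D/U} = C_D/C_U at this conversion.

1.81

C_A = C_{A0}(1−X) = 0.5348 kmol/m³.
Along a PFR/batch, dC_D/dC_A = −r_D/(r_D+r_U) = −k₁/(k₁+k₂·C_A).
Integrating from C_{A0} to C_A: C_D = (0.196/0.0772)·ln[(0.196+0.0772·2.42)/(0.196+0.0772·0.535)] = 2.539·ln(0.3828/0.2373) = 1.214 kmol/m³.
C_U = (C_{A0}−C_A)−C_D = 0.6708 kmol/m³; S̃_{D/U} = 1.214/0.6708 = 1.81.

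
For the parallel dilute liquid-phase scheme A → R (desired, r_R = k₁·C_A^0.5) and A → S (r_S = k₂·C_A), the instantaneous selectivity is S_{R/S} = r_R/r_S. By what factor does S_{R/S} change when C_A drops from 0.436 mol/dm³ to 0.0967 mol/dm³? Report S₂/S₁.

2.12

S_{R/S} = (k₁/k₂)·C_A^-0.5, so S₂/S₁ = (C_{A,2}/C_{A,1})^-0.5.
= (0.0967/0.436)^(-0.5) = (0.2218)^(-0.5) = 2.12.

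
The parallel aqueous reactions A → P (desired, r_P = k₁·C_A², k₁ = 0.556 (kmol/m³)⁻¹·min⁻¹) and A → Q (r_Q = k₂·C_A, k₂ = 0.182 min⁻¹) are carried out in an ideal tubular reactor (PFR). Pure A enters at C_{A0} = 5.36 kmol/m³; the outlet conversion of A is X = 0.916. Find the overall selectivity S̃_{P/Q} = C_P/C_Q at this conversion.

C_A = C_{A0}(1−X) = 0.4502 kmol/m³.
Along a PFR/batch, dC_Q/dC_A = −r_Q/(r_P+r_Q) = −k₂/(k₂+k₁·C_A).
Integrating from C_{A0} to C_A: C_Q = (0.182/0.556)·ln[(0.182+0.556·5.36)/(0.182+0.556·0.450)] = 0.3273·ln(3.162/0.4323) = 0.6513 kmol/m³.
Then C_P = (C_{A0}−C_A) − C_Q = 4.910 − 0.6513 = 4.258 kmol/m³.
S̃_{P/Q} = C_P/C_Q = 4.258/0.6513 = 6.54.

6.54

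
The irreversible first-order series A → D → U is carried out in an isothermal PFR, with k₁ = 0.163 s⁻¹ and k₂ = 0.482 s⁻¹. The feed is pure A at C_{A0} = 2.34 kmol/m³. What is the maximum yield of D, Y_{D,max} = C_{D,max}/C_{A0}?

Evaluating C_D at τ_opt = ln(k₂/k₁)/(k₂−k₁) gives C_{D,max}/C_{A0} = (k₁/k₂)^[k₂/(k₂−k₁)].
= (0.163/0.482)^(0.482/(0.482−0.163)) = (0.3382)^(1.511) = 0.1943.

0.194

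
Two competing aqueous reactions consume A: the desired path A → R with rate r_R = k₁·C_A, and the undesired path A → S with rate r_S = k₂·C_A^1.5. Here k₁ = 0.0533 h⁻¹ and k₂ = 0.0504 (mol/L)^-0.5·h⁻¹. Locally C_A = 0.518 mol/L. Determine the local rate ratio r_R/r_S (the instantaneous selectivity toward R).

1.47

S_{R/S} = r_R/r_S = (k₁·C_A)/(k₂·C_A^1.5) = (k₁/k₂)·C_A^-0.5.
= (0.0533×0.5180) / (0.0504×0.5180^1.5) = 0.02761/0.01879 = 1.47.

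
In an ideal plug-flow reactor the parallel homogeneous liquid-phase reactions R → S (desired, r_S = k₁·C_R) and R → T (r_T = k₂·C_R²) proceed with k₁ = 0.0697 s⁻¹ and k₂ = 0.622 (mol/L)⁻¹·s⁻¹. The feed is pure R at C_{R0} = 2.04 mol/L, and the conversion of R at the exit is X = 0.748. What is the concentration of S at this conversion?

0.138 mol/L

C_R = C_{R0}(1−X) = 0.5141 mol/L.
Along a PFR/batch, dC_S/dC_R = −r_S/(r_S+r_T) = −k₁/(k₁+k₂·C_R).
Integrating from C_{R0} to C_R: C_S = (0.0697/0.622)·ln[(0.0697+0.622·2.04)/(0.0697+0.622·0.514)] = 0.1121·ln(1.339/0.3895) = 0.1383 mol/L.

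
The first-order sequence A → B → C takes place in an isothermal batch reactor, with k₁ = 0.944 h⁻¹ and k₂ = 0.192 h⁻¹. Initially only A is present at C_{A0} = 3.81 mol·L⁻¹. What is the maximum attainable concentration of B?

For a first-order series the maximum intermediate yield is C_{B,max}/C_{A0} = (k₁/k₂)^[k₂/(k₂−k₁)].
= (0.944/0.192)^(0.192/(0.192−0.944)) = (4.917)^(-0.2553) = 0.6659.
C_{B,max} = 0.6659×3.81 = 2.54 mol·L⁻¹.

2.54 mol·L⁻¹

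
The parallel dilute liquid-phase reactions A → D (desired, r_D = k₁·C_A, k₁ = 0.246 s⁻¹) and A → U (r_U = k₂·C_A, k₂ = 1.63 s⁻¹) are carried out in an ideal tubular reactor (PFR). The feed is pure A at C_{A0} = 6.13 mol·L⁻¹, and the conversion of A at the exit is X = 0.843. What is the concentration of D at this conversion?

C_A = C_{A0}(1−X) = 0.9624 mol·L⁻¹.
Both paths are first order in A, so the instantaneous fraction to D is constant: dC_D/d(−C_A) = k₁/(k₁+k₂) = 0.1311.
C_D = 0.1311·(C_{A0}−C_A) = 0.1311×5.168 = 0.678 mol·L⁻¹.

0.678 mol·L⁻¹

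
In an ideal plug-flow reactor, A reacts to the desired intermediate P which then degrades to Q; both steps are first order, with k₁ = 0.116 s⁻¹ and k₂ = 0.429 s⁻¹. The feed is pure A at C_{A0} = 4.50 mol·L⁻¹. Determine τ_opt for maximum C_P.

4.18 s

Setting dC_P/dτ = 0 gives τ_opt = ln(k₂/k₁)/(k₂−k₁).
= ln(0.429/0.116)/(0.429−0.116) = ln(3.698)/0.3130 = 1.308/0.3130 = 4.18 s.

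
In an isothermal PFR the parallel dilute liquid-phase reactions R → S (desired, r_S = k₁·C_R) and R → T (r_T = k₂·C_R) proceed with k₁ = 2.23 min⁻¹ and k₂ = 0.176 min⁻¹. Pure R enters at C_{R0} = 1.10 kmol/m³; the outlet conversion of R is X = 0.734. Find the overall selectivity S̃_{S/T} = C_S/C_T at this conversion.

C_R = C_{R0}(1−X) = 0.2926 kmol/m³.
Both paths are first order in R, so the instantaneous fraction to S is constant: dC_S/d(−C_R) = k₁/(k₁+k₂) = 0.9268.
C_S = 0.9268·(C_{R0}−C_R) = 0.9268×0.8074 = 0.748 kmol/m³.
C_T = (C_{R0}−C_R)−C_S = 0.05906 kmol/m³; S̃_{S/T} = 0.7483/0.05906 = 12.7.

12.7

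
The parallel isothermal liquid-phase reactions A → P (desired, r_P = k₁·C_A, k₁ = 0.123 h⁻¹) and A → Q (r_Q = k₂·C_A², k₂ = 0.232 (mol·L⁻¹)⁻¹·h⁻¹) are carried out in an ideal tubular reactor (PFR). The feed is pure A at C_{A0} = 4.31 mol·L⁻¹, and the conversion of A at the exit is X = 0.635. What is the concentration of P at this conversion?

C_A = C_{A0}(1−X) = 1.573 mol·L⁻¹.
Along a PFR/batch, dC_P/dC_A = −r_P/(r_P+r_Q) = −k₁/(k₁+k₂·C_A).
Integrating from C_{A0} to C_A: C_P = (0.123/0.232)·ln[(0.123+0.232·4.31)/(0.123+0.232·1.57)] = 0.5302·ln(1.123/0.4880) = 0.4419 mol·L⁻¹.

0.442 mol·L⁻¹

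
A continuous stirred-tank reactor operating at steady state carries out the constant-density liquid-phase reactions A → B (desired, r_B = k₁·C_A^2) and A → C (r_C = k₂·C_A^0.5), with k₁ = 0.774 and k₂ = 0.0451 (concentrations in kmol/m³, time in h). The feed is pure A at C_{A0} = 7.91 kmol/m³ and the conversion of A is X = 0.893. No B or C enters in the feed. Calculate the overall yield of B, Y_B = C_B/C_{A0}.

Exit C_A = C_{A0}(1−X) = 7.91×0.107 = 0.8464 kmol/m³.
A CSTR operates uniformly at the exit composition, giving r_B = 0.5544 and r_C = 0.04149 (each k·C_A^n at C_A = 0.8464).
Fraction of consumed A going to B: r_B/(r_B+r_C) = 0.9304.
C_B = 0.9304·C_{A0}·X = 0.9304×7.91×0.893 = 6.57 kmol/m³; Y_B = C_B/C_{A0} = 0.831.

0.831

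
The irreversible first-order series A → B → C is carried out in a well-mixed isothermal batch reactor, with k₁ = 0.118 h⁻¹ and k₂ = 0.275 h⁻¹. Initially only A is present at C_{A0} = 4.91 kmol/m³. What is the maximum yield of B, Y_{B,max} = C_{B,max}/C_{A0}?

0.227

For a first-order series the maximum intermediate yield is C_{B,max}/C_{A0} = (k₁/k₂)^[k₂/(k₂−k₁)].
= (0.118/0.275)^(0.275/(0.275−0.118)) = (0.4291)^(1.752) = 0.2272.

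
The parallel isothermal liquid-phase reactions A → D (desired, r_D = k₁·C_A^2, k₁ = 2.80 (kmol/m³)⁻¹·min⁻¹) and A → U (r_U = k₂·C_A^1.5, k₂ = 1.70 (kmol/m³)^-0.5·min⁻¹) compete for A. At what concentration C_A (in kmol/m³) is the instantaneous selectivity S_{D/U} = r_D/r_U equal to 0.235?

0.0204 kmol/m³

S_{D/U} = (k₁/k₂)·C_A^0.5 ⇒ C_A = (S·k₂/k₁)^(2).
= (0.235×1.70/2.80)^(2) = (0.1427)^(2) = 0.0204 kmol/m³.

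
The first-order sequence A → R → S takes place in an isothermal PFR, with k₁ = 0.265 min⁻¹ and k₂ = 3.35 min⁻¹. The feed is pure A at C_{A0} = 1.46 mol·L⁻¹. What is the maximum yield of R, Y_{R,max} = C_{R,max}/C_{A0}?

0.0636

Evaluating C_R at τ_opt = ln(k₂/k₁)/(k₂−k₁) gives C_{R,max}/C_{A0} = (k₁/k₂)^[k₂/(k₂−k₁)].
= (0.265/3.35)^(3.35/(3.35−0.265)) = (0.07910)^(1.086) = 0.06361.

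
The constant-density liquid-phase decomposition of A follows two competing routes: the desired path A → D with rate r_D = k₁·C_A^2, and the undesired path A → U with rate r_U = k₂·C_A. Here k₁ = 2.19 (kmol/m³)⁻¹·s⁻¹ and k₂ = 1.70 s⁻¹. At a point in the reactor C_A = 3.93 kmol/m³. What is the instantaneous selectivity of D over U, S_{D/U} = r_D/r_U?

S_{D/U} = r_D/r_U = (k₁·C_A^2)/(k₂·C_A) = (k₁/k₂)·C_A.
= (2.19×3.930^2) / (1.70×3.930) = 33.82/6.681 = 5.06.
Since the desired path is higher order in A, keeping C_A high (PFR or concentrated feed) favours D.

5.06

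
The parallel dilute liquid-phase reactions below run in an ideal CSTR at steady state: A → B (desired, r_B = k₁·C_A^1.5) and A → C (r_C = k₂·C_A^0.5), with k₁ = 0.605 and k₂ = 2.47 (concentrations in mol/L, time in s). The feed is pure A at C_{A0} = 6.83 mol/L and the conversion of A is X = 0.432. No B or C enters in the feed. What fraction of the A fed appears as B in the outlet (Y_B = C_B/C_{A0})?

Exit C_A = C_{A0}(1−X) = 6.83×0.568 = 3.879 mol/L.
In a CSTR the entire volume is at exit conditions, so r_B = 0.605×3.879^1.5 = 4.623 and r_C = 2.47×3.879^0.5 = 4.865.
Fraction of consumed A going to B: r_B/(r_B+r_C) = 0.4872.
C_B = 0.4872·C_{A0}·X = 0.4872×6.83×0.432 = 1.44 mol/L; Y_B = C_B/C_{A0} = 0.210.

0.210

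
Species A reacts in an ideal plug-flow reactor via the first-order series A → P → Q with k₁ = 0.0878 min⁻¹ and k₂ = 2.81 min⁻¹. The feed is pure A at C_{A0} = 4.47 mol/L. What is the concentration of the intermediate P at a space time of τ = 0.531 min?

For first-order series with pure A initially, C_P(τ) = k₁C_{A0}/(k₂−k₁)·(e^(−k₁τ) − e^(−k₂τ)).
e^(−k₁τ) = e^(−0.0878×0.531) = e^(−0.04662) = 0.9544; e^(−k₂τ) = e^(−1.492) = 0.2249.
C_P = 0.0878×4.47/(2.81−0.0878) × (0.9544−0.2249) = 0.1442×0.7296 = 0.1052 mol/L.

0.105 mol/L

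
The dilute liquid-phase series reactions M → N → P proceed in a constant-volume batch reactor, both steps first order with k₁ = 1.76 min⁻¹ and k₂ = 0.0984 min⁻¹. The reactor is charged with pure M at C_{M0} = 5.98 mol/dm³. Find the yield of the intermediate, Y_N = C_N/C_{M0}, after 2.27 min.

The intermediate concentration in a first-order A→B→C sequence is C_N = k₁C_{M0}(e^(−k₁t) − e^(−k₂t))/(k₂−k₁).
e^(−k₁t) = e^(−1.76×2.27) = e^(−3.995) = 0.01840; e^(−k₂t) = e^(−0.2234) = 0.7998.
C_N = 1.76×5.98/(0.0984−1.76) × (0.01840−0.7998) = (-6.334)×(-0.7814) = 4.950 mol/dm³.
Y_N = C_N/C_{M0} = 4.950/5.98 = 0.828.

0.828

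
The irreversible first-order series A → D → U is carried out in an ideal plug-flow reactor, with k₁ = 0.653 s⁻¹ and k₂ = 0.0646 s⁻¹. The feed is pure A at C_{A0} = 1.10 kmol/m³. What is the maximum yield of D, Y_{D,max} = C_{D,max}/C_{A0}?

0.776

For a first-order series the maximum intermediate yield is C_{D,max}/C_{A0} = (k₁/k₂)^[k₂/(k₂−k₁)].
= (0.653/0.0646)^(0.0646/(0.0646−0.653)) = (10.11)^(-0.1098) = 0.7757.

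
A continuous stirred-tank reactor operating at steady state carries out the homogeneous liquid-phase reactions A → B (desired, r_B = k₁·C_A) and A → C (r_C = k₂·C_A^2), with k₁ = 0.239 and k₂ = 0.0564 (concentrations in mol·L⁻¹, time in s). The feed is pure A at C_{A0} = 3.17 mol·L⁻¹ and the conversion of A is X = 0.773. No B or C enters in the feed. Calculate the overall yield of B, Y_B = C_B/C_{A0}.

0.661

Exit C_A = C_{A0}(1−X) = 3.17×0.227 = 0.7196 mol·L⁻¹.
A CSTR operates uniformly at the exit composition, giving r_B = 0.1720 and r_C = 0.02920 (each k·C_A^n at C_A = 0.7196).
Fraction of consumed A going to B: r_B/(r_B+r_C) = 0.8548.
C_B = 0.8548·C_{A0}·X = 0.8548×3.17×0.773 = 2.09 mol·L⁻¹; Y_B = C_B/C_{A0} = 0.661.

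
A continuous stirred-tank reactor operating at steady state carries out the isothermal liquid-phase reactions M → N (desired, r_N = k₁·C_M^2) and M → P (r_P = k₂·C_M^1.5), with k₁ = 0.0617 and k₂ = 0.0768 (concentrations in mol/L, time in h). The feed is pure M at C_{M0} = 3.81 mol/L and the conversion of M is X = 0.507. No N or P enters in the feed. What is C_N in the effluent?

Exit C_M = C_{M0}(1−X) = 3.81×0.493 = 1.878 mol/L.
In a CSTR the entire volume is at exit conditions, so r_N = 0.0617×1.878^2 = 0.2177 and r_P = 0.0768×1.878^1.5 = 0.1977.
Fraction of consumed M going to N: r_N/(r_N+r_P) = 0.5240.
C_N = 0.5240·C_{M0}·X = 0.5240×3.81×0.507 = 1.01 mol/L.

1.01 mol/L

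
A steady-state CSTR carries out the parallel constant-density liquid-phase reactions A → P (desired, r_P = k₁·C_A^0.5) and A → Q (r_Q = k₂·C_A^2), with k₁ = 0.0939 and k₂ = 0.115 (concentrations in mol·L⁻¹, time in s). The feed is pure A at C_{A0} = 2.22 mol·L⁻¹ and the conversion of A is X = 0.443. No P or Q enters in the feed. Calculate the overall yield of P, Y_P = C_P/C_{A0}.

0.165

Exit C_A = C_{A0}(1−X) = 2.22×0.557 = 1.237 mol·L⁻¹.
A CSTR operates uniformly at the exit composition, giving r_P = 0.1044 and r_Q = 0.1758 (each k·C_A^n at C_A = 1.237).
Fraction of consumed A going to P: r_P/(r_P+r_Q) = 0.3726.
C_P = 0.3726·C_{A0}·X = 0.3726×2.22×0.443 = 0.366 mol·L⁻¹; Y_P = C_P/C_{A0} = 0.165.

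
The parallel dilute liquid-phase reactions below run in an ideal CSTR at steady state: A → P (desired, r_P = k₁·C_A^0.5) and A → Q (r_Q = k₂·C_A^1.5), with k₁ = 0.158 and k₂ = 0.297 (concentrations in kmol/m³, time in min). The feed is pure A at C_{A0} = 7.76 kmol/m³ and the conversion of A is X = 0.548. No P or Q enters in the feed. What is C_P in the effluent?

0.560 kmol/m³

Exit C_A = C_{A0}(1−X) = 7.76×0.452 = 3.508 kmol/m³.
A CSTR operates uniformly at the exit composition, giving r_P = 0.2959 and r_Q = 1.951 (each k·C_A^n at C_A = 3.508).
Fraction of consumed A going to P: r_P/(r_P+r_Q) = 0.1317.
C_P = 0.1317·C_{A0}·X = 0.1317×7.76×0.548 = 0.560 kmol/m³.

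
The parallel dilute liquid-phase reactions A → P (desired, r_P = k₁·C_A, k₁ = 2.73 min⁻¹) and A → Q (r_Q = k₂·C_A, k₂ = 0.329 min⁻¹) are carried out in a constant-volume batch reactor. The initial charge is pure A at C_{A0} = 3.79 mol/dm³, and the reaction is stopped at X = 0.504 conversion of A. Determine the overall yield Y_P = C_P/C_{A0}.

0.450

C_A = C_{A0}(1−X) = 1.880 mol/dm³.
Both paths are first order in A, so the instantaneous fraction to P is constant: dC_P/d(−C_A) = k₁/(k₁+k₂) = 0.8924.
C_P = 0.8924·(C_{A0}−C_A) = 0.8924×1.910 = 1.70 mol/dm³.
Y_P = C_P/C_{A0} = 1.705/3.79 = 0.450.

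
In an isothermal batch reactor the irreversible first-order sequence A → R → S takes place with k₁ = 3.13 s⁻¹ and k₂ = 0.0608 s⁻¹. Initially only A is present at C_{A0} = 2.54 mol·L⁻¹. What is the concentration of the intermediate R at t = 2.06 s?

For first-order series with pure A initially, C_R(t) = k₁C_{A0}/(k₂−k₁)·(e^(−k₁t) − e^(−k₂t)).
e^(−k₁t) = e^(−3.13×2.06) = e^(−6.448) = 0.001584; e^(−k₂t) = e^(−0.1252) = 0.8823.
C_R = 3.13×2.54/(0.0608−3.13) × (0.001584−0.8823) = (-2.590)×(-0.8807) = 2.281 mol·L⁻¹.

2.28 mol·L⁻¹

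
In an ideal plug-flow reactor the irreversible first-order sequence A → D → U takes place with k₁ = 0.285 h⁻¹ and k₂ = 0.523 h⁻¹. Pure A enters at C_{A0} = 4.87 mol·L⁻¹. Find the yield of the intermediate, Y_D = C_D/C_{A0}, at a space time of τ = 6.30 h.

Solving the coupled first-order balances gives C_D(τ) = [k₁/(k₂−k₁)]·C_{A0}·(e^(−k₁τ) − e^(−k₂τ)).
e^(−k₁τ) = e^(−0.285×6.30) = e^(−1.795) = 0.1660; e^(−k₂τ) = e^(−3.295) = 0.03707.
C_D = 0.285×4.87/(0.523−0.285) × (0.1660−0.03707) = 5.832×0.1290 = 0.7521 mol·L⁻¹.
Y_D = C_D/C_{A0} = 0.7521/4.87 = 0.154.

0.154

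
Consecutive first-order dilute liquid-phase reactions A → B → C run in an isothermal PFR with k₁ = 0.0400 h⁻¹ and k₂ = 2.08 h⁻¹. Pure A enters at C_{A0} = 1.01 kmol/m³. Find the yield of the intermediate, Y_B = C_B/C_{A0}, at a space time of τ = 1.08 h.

For first-order series with pure A initially, C_B(τ) = k₁C_{A0}/(k₂−k₁)·(e^(−k₁τ) − e^(−k₂τ)).
e^(−k₁τ) = e^(−0.0400×1.08) = e^(−0.04320) = 0.9577; e^(−k₂τ) = e^(−2.246) = 0.1058.
C_B = 0.0400×1.01/(2.08−0.0400) × (0.9577−0.1058) = 0.01980×0.8519 = 0.01687 kmol/m³.
Y_B = C_B/C_{A0} = 0.01687/1.01 = 0.0167.

0.0167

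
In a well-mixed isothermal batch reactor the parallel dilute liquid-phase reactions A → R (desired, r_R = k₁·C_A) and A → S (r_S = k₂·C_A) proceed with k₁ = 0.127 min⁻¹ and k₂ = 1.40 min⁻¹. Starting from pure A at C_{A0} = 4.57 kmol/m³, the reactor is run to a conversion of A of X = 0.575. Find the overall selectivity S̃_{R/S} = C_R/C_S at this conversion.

C_A = C_{A0}(1−X) = 1.942 kmol/m³.
Both paths are first order in A, so the instantaneous fraction to R is constant: dC_R/d(−C_A) = k₁/(k₁+k₂) = 0.08317.
C_R = 0.08317·(C_{A0}−C_A) = 0.08317×2.628 = 0.219 kmol/m³.
C_S = (C_{A0}−C_A)−C_R = 2.409 kmol/m³; S̃_{R/S} = 0.2185/2.409 = 0.0907.

0.0907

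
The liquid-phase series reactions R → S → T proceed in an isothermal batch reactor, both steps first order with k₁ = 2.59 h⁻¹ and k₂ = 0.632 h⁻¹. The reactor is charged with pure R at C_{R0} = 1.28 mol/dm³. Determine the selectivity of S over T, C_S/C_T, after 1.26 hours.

For first-order series with pure R initially, C_S(t) = k₁C_{R0}/(k₂−k₁)·(e^(−k₁t) − e^(−k₂t)).
e^(−k₁t) = e^(−2.59×1.26) = e^(−3.263) = 0.03826; e^(−k₂t) = e^(−0.7963) = 0.4510.
C_S = 2.59×1.28/(0.632−2.59) × (0.03826−0.4510) = (-1.693)×(-0.4127) = 0.6988 mol/dm³.
C_R = C_{R0}e^(−k₁t) = 0.04897 mol/dm³, so C_T = C_{R0}−C_R−C_S = 0.5322 mol/dm³; C_S/C_T = 1.31.

1.31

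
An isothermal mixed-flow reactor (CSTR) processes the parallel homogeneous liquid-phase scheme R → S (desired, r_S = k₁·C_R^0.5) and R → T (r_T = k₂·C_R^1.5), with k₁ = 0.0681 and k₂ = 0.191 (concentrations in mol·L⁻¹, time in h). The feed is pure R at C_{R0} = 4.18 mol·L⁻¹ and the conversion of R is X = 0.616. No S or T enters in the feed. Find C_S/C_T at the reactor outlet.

Exit C_R = C_{R0}(1−X) = 4.18×0.384 = 1.605 mol·L⁻¹.
In a CSTR the entire volume is at exit conditions, so r_S = 0.0681×1.605^0.5 = 0.08628 and r_T = 0.191×1.605^1.5 = 0.3884.
Overall selectivity = C_S/C_T = r_Sτ/(r_Tτ) = r_S/r_T = 0.222.

0.222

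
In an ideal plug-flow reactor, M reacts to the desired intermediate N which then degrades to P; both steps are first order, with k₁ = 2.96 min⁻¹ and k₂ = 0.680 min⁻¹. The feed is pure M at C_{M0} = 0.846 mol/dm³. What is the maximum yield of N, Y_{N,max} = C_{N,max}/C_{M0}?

0.645

For a first-order series the maximum intermediate yield is C_{N,max}/C_{M0} = (k₁/k₂)^[k₂/(k₂−k₁)].
= (2.96/0.680)^(0.680/(0.680−2.96)) = (4.353)^(-0.2982) = 0.6449.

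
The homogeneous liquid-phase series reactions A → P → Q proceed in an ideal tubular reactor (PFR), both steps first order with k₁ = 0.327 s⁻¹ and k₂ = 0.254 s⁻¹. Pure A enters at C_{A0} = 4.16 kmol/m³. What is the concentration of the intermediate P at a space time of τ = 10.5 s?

0.693 kmol/m³

The intermediate concentration in a first-order A→B→C sequence is C_P = k₁C_{A0}(e^(−k₁τ) − e^(−k₂τ))/(k₂−k₁).
e^(−k₁τ) = e^(−0.327×10.5) = e^(−3.433) = 0.03227; e^(−k₂τ) = e^(−2.667) = 0.06946.
C_P = 0.327×4.16/(0.254−0.327) × (0.03227−0.06946) = (-18.63)×(-0.03719) = 0.6930 kmol/m³.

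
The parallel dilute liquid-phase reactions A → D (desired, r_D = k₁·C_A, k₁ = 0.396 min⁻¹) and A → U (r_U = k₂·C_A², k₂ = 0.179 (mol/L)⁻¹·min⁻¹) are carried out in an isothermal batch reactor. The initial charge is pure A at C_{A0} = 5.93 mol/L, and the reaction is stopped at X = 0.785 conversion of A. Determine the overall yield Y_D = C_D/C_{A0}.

0.316

C_A = C_{A0}(1−X) = 1.275 mol/L.
Along a PFR/batch, dC_D/dC_A = −r_D/(r_D+r_U) = −k₁/(k₁+k₂·C_A).
Integrating from C_{A0} to C_A: C_D = (0.396/0.179)·ln[(0.396+0.179·5.93)/(0.396+0.179·1.27)] = 2.212·ln(1.457/0.6242) = 1.876 mol/L.
Y_D = C_D/C_{A0} = 1.876/5.93 = 0.316.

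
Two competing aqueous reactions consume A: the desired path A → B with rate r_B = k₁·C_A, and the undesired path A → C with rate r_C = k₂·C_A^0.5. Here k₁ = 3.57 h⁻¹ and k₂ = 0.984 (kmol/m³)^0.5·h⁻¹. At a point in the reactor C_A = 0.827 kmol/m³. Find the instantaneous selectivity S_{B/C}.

3.30

S_{B/C} = r_B/r_C = (k₁·C_A)/(k₂·C_A^0.5) = (k₁/k₂)·C_A^0.5.
= (3.57×0.8270) / (0.984×0.8270^0.5) = 2.952/0.8948 = 3.30.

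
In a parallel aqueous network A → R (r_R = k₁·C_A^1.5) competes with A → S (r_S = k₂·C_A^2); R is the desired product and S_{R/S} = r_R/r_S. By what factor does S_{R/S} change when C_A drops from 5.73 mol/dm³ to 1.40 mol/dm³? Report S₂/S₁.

2.02

S_{R/S} = (k₁/k₂)·C_A^-0.5, so S₂/S₁ = (C_{A,2}/C_{A,1})^-0.5.
= (1.40/5.73)^(-0.5) = (0.2443)^(-0.5) = 2.02.
Selectivity toward R rises as C_A falls — low-concentration operation is favoured.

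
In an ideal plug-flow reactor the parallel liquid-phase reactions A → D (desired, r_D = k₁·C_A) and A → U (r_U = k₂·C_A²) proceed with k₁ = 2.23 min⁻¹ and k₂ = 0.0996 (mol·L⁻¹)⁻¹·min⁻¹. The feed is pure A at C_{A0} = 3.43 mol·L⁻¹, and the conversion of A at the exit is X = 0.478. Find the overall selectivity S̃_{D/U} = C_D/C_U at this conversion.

C_A = C_{A0}(1−X) = 1.790 mol·L⁻¹.
Along a PFR/batch, dC_D/dC_A = −r_D/(r_D+r_U) = −k₁/(k₁+k₂·C_A).
Integrating from C_{A0} to C_A: C_D = (2.23/0.0996)·ln[(2.23+0.0996·3.43)/(2.23+0.0996·1.79)] = 22.39·ln(2.572/2.408) = 1.469 mol·L⁻¹.
C_U = (C_{A0}−C_A)−C_D = 0.1707 mol·L⁻¹; S̃_{D/U} = 1.469/0.1707 = 8.61.

8.61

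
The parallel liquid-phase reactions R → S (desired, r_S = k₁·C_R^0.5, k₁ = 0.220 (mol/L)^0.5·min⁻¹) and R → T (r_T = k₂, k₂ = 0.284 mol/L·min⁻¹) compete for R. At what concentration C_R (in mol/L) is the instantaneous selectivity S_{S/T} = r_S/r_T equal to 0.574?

S_{S/T} = (k₁/k₂)·C_R^0.5 ⇒ C_R = (S·k₂/k₁)^(2).
= (0.574×0.284/0.220)^(2) = (0.7410)^(2) = 0.549 mol/L.

0.549 mol/L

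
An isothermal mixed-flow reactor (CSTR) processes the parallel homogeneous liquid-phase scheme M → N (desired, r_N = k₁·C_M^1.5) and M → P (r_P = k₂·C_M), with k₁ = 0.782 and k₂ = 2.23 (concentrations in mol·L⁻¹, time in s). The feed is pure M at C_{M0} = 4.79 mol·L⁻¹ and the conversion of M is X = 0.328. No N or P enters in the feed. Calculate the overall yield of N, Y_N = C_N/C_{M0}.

Exit C_M = C_{M0}(1−X) = 4.79×0.672 = 3.219 mol·L⁻¹.
A CSTR operates uniformly at the exit composition, giving r_N = 4.516 and r_P = 7.178 (each k·C_M^n at C_M = 3.219).
Fraction of consumed M going to N: r_N/(r_N+r_P) = 0.3862.
C_N = 0.3862·C_{M0}·X = 0.3862×4.79×0.328 = 0.607 mol·L⁻¹; Y_N = C_N/C_{M0} = 0.127.

0.127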